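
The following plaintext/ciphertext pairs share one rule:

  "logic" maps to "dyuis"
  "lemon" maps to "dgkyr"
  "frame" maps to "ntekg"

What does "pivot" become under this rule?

l(11)→d(3) and o(14)→y(24) fit y≡7x+4 (mod 26); the inverse of 7 mod 26 is 15. Treating letters as 0–25, the rule is x ↦ 7x + 4 (mod 26).
On pivot: p(15)→7·15+4≡5=f; i(8)→7·8+4≡8=i; v(21)→7·21+4≡21=v; o(14)→7·14+4≡24=y; t(19)→7·19+4≡7=h (all mod 26).

fivyh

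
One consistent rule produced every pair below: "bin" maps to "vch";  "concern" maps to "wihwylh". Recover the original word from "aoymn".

guest

Compare letters: b→v is +20, i→c is +20, n→h is +20 — a constant shift. Every letter moves 20 places later in the alphabet, wrapping around z→a.
Undoing it on aoymn: a−20=g, o−20=u, y−20=e, m−20=s, n−20=t.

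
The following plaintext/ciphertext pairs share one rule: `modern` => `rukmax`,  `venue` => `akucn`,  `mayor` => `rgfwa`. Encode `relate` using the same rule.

wksico

In modern: m→r is +5, o→u is +6, d→k is +7, e→m is +8 — the shift increases by 1 each position. Each letter shifts forward by (position + 5), i.e. 5, 6, 7, … — the shift grows by one for each successive letter.
Applying it to relate: r+5=w, e+6=k, l+7=s, a+8=i, t+9=c, e+10=o.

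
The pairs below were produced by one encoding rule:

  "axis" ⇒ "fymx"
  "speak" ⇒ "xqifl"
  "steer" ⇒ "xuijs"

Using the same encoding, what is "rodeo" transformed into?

A repeating key of period 3 is used — shifts +5, +1, +4 over and over.
For rodeo: r+5=w, o+1=p, d+4=h, e+5=j, o+1=p.

wphjp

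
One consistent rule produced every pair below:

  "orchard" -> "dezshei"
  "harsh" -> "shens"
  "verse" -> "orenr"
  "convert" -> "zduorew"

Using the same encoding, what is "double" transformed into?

idfqcr

Treating letters as 0–25, the rule is x ↦ 9x + 7 (mod 26).
On double: d(3)→9·3+7≡8=i; o(14)→9·14+7≡3=d; u(20)→9·20+7≡5=f; b(1)→9·1+7≡16=q; l(11)→9·11+7≡2=c; e(4)→9·4+7≡17=r (all mod 26).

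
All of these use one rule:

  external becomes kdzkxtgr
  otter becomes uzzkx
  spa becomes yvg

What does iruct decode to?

Compare letters: e→k is +6, x→d is +6, t→z is +6 — a constant shift. Each letter is shifted forward by 6 in the alphabet (a Caesar shift of +6).
Undoing it on iruct: i−6=c, r−6=l, u−6=o, c−6=w, t−6=n.

clown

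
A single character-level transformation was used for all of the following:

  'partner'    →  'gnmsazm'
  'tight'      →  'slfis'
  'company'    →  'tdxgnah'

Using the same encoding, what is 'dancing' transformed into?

p(15)→g(6) and a(0)→n(13) fit y≡3x+13 (mod 26); the inverse of 3 mod 26 is 9. Treating letters as 0–25, the rule is x ↦ 3x + 13 (mod 26).
For dancing: d(3)→3·3+13≡22=w; a(0)→3·0+13≡13=n; n(13)→3·13+13≡0=a; c(2)→3·2+13≡19=t; i(8)→3·8+13≡11=l; n(13)→3·13+13≡0=a; g(6)→3·6+13≡5=f (all mod 26).

wnatlaf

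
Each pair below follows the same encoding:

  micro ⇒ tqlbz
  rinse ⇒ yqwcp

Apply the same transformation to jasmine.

qibwtzr

The shift increases by 1 at each position, starting from +7: 7, 8, 9, ….
On jasmine: j+7=q, a+8=i, s+9=b, m+10=w, i+11=t, n+12=z, e+13=r.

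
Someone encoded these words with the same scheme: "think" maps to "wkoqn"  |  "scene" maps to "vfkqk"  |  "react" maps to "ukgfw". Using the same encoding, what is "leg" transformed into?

The shift depends on letter class: consonant t→w is +3, but vowel i→o is +6. The rule splits by letter class: vowels +6, consonants +3.
For leg: l(cons)+3=o, e(vowel)+6=k, g(cons)+3=j.

okj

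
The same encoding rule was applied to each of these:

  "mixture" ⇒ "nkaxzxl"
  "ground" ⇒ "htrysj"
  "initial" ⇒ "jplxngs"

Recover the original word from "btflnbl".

archive

Letter i (0-indexed) is shifted by i+1, so successive shifts are 1, 2, 3, ….
Decoding btflnbl: b−1=a, t−2=r, f−3=c, l−4=h, n−5=i, b−6=v, l−7=e.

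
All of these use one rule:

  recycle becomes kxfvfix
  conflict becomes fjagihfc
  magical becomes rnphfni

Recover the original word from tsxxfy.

r(17)→k(10) and e(4)→x(23) fit y≡9x+13 (mod 26); the inverse of 9 mod 26 is 3. Each letter's alphabet position (a=0..z=25) is mapped through 9·x+13 mod 26 — an affine cipher.
Decoding tsxxfy: t(19)→3·(19−13)≡18=s; s(18)→3·(18−13)≡15=p; x(23)→3·(23−13)≡4=e; x(23)→3·(23−13)≡4=e; f(5)→3·(5−13)≡2=c; y(24)→3·(24−13)≡7=h (all mod 26).

speech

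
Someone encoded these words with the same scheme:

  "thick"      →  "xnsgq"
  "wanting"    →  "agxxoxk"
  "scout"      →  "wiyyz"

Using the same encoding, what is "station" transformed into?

wzkxoyr

The shifts repeat in a cycle of length 3: positions 0,1,… shift by +4, +6, +10, then the pattern repeats.
For station: s+4=w, t+6=z, a+10=k, t+4=x, i+6=o, o+10=y, n+4=r.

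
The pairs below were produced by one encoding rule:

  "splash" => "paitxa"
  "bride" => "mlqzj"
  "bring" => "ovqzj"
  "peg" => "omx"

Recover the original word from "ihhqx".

pizza

Two steps: reverse the string, then apply a Caesar shift of +8.
Undoing it on ihhqx: shift back: i−8=a, h−8=z, h−8=z, q−8=i, x−8=p → azzip; then reverse → pizza.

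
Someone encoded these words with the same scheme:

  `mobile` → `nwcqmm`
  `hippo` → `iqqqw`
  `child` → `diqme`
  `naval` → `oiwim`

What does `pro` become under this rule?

The shift depends on letter class: consonant m→n is +1, but vowel o→w is +8. Two shifts are in play — +8 for a/e/i/o/u, +1 for every other letter.
For pro: p(cons)+1=q, r(cons)+1=s, o(vowel)+8=w.

qsw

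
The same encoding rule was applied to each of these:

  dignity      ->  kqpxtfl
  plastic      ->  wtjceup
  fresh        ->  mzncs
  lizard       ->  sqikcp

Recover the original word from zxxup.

In dignity: d→k is +7, i→q is +8, g→p is +9, n→x is +10 — the shift increases by 1 each position. Each letter shifts forward by (position + 7), i.e. 7, 8, 9, … — the shift grows by one for each successive letter.
Decoding zxxup: z−7=s, x−8=p, x−9=o, u−10=k, p−11=e.

spoke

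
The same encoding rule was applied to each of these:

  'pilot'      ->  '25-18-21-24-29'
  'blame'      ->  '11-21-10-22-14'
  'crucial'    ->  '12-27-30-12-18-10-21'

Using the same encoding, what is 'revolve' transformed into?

Each letter is replaced by its alphabet position (a=1..z=26) + 9.
For revolve: r=18→27, e=5→14, v=22→31, o=15→24, l=12→21, v=22→31, e=5→14.

27-14-31-24-21-31-14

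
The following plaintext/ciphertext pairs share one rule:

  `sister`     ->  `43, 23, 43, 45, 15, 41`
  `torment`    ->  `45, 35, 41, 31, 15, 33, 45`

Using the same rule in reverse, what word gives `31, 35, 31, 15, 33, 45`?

s(#19)→43 and i(#9)→23: differences scale by 2, so n = 2·pos + 5. Each letter becomes 2×(its alphabet position, a=1..z=26) + 5.
Decoding 31, 35, 31, 15, 33, 45: 31→(31−5)÷2=13=m, 35→(35−5)÷2=15=o, 31→(31−5)÷2=13=m, 15→(15−5)÷2=5=e, 33→(33−5)÷2=14=n, 45→(45−5)÷2=20=t.

moment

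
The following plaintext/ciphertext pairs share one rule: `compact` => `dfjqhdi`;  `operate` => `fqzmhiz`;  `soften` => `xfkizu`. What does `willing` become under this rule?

c(2)→d(3) and o(14)→f(5) fit y≡11x+7 (mod 26); the inverse of 11 mod 26 is 19. This is an affine cipher: with a=0,…,z=25, each position x becomes (11x+7) mod 26.
For willing: w(22)→11·22+7≡15=p; i(8)→11·8+7≡17=r; l(11)→11·11+7≡24=y; l(11)→11·11+7≡24=y; i(8)→11·8+7≡17=r; n(13)→11·13+7≡20=u; g(6)→11·6+7≡21=v (all mod 26).

pryyruv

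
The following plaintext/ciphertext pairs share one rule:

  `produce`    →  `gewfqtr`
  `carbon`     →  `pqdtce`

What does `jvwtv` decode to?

truth

The output letters match the input read backwards, each shifted +2: produce reversed is ecudorp. The word is reversed, then every letter is shifted forward by 2.
Undoing it on jvwtv: shift back: j−2=h, v−2=t, w−2=u, t−2=r, v−2=t → hturt; then reverse → truth.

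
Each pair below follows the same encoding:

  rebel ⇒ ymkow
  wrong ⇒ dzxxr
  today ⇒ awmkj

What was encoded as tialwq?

Letter i (0-indexed) is shifted by i+7, so successive shifts are 7, 8, 9, ….
Undoing it on tialwq: t−7=m, i−8=a, a−9=r, l−10=b, w−11=l, q−12=e.

marble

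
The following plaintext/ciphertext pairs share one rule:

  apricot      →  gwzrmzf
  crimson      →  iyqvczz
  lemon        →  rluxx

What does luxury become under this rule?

Each letter shifts forward by (position + 6), i.e. 6, 7, 8, … — the shift grows by one for each successive letter.
For luxury: l+6=r, u+7=b, x+8=f, u+9=d, r+10=b, y+11=j.

rbfdbj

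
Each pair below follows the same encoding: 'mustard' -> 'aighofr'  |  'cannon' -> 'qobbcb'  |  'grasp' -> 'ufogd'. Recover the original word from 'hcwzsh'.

Compare letters: m→a is +14, u→i is +14, s→g is +14 — a constant shift. Every letter moves 14 places later in the alphabet, wrapping around z→a.
Reversing it on hcwzsh: h−14=t, c−14=o, w−14=i, z−14=l, s−14=e, h−14=t.

toilet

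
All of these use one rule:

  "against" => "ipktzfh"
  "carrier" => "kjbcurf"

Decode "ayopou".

speech

Each letter shifts forward by (position + 8), i.e. 8, 9, 10, … — the shift grows by one for each successive letter.
Reversing it on ayopou: a−8=s, y−9=p, o−10=e, p−11=e, o−12=c, u−13=h.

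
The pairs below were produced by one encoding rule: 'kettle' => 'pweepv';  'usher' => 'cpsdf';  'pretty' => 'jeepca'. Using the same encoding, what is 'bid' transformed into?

otm

The output letters match the input read backwards, each shifted +11: kettle reversed is elttek. Two steps: reverse the string, then apply a Caesar shift of +11.
On bid: reverse → dib; then shift: d+11=o, i+11=t, b+11=m.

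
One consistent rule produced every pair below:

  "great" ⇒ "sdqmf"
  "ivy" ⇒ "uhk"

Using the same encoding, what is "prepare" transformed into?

bdqbmdq

Compare letters: g→s is +12, r→d is +12, e→q is +12 — a constant shift. It's a constant shift of +12 (ROT12).
On prepare: p+12=b, r+12=d, e+12=q, p+12=b, a+12=m, r+12=d, e+12=q.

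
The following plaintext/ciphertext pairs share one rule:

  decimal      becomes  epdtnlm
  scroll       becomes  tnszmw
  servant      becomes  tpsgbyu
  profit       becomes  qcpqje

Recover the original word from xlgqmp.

waffle

Shifts by position in decimal: pos 0: d→e (+1), pos 1: e→p (+11), pos 2: c→d (+1), pos 3: i→t (+11) — repeating every 2. A repeating key of period 2 is used — shifts +1, +11 over and over.
Reversing it on xlgqmp: x−1=w, l−11=a, g−1=f, q−11=f, m−1=l, p−11=e.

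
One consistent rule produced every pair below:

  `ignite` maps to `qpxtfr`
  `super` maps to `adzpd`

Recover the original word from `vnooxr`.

needle

In ignite: i→q is +8, g→p is +9, n→x is +10, i→t is +11 — the shift increases by 1 each position. Letter i (0-indexed) is shifted by i+8, so successive shifts are 8, 9, 10, ….
Reversing it on vnooxr: v−8=n, n−9=e, o−10=e, o−11=d, x−12=l, r−13=e.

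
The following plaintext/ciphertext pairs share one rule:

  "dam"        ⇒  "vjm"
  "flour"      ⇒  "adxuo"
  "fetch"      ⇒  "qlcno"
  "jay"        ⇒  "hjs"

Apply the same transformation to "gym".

vhp

The output letters match the input read backwards, each shifted +9: dam reversed is mad. The word is reversed, then every letter is shifted forward by 9.
For gym: reverse → myg; then shift: m+9=v, y+9=h, g+9=p.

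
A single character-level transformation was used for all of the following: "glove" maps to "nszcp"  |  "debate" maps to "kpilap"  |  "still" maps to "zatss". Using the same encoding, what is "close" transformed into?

jszzp

Two shifts are in play — +11 for a/e/i/o/u, +7 for every other letter.
For close: c(cons)+7=j, l(cons)+7=s, o(vowel)+11=z, s(cons)+7=z, e(vowel)+11=p.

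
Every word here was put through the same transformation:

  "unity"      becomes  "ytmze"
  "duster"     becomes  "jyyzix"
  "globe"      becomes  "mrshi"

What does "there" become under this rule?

znixi

Two shifts are in play — +4 for a/e/i/o/u, +6 for every other letter.
On there: t(cons)+6=z, h(cons)+6=n, e(vowel)+4=i, r(cons)+6=x, e(vowel)+4=i.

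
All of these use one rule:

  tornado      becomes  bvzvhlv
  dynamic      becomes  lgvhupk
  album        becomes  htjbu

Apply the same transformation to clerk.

Vowels shift forward by 7 and consonants shift forward by 8.
On clerk: c(cons)+8=k, l(cons)+8=t, e(vowel)+7=l, r(cons)+8=z, k(cons)+8=s.

ktlzs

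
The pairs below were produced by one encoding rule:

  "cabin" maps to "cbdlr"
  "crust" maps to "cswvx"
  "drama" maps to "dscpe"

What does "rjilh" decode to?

rigid

In cabin: c→c is +0, a→b is +1, b→d is +2, i→l is +3 — the shift increases by 1 each position. Letter i (0-indexed) is shifted by i+0, so successive shifts are 0, 1, 2, ….
Undoing it on rjilh: r−0=r, j−1=i, i−2=g, l−3=i, h−4=d.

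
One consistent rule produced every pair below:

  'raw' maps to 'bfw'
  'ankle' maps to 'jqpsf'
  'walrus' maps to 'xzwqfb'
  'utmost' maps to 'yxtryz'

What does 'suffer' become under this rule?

The output letters match the input read backwards, each shifted +5: raw reversed is war. Read the word backwards and shift each letter +5.
For suffer: reverse → reffus; then shift: r+5=w, e+5=j, f+5=k, f+5=k, u+5=z, s+5=x.

wjkkzx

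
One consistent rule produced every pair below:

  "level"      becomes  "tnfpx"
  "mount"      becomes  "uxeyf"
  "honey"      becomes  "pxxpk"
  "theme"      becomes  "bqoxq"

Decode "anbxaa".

In level: l→t is +8, e→n is +9, v→f is +10, e→p is +11 — the shift increases by 1 each position. The shift increases by 1 at each position, starting from +8: 8, 9, 10, ….
Undoing it on anbxaa: a−8=s, n−9=e, b−10=r, x−11=m, a−12=o, a−13=n.

sermon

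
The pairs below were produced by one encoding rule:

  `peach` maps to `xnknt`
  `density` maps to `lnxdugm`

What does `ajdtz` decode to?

In peach: p→x is +8, e→n is +9, a→k is +10, c→n is +11 — the shift increases by 1 each position. Letter i (0-indexed) is shifted by i+8, so successive shifts are 8, 9, 10, ….
Undoing it on ajdtz: a−8=s, j−9=a, d−10=t, t−11=i, z−12=n.

satin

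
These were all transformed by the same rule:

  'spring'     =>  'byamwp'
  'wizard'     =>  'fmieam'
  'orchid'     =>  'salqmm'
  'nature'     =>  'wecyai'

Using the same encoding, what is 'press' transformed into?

The shift depends on letter class: consonant s→b is +9, but vowel i→m is +4. Two shifts are in play — +4 for a/e/i/o/u, +9 for every other letter.
On press: p(cons)+9=y, r(cons)+9=a, e(vowel)+4=i, s(cons)+9=b, s(cons)+9=b.

yaibb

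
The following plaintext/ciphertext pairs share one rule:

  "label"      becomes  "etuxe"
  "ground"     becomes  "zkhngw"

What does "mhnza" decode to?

Compare letters: l→e is +19, a→t is +19, b→u is +19 — a constant shift. It's a constant shift of +19 (ROT19).
Undoing it on mhnza: m−19=t, h−19=o, n−19=u, z−19=g, a−19=h.

tough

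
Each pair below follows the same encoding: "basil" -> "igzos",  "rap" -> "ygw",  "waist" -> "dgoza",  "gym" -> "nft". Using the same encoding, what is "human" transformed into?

The rule splits by letter class: vowels +6, consonants +7.
For human: h(cons)+7=o, u(vowel)+6=a, m(cons)+7=t, a(vowel)+6=g, n(cons)+7=u.

oatgu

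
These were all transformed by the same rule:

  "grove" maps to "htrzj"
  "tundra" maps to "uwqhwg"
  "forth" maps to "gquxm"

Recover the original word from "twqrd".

sunny

In grove: g→h is +1, r→t is +2, o→r is +3, v→z is +4 — the shift increases by 1 each position. Letter i (0-indexed) is shifted by i+1, so successive shifts are 1, 2, 3, ….
Reversing it on twqrd: t−1=s, w−2=u, q−3=n, r−4=n, d−5=y.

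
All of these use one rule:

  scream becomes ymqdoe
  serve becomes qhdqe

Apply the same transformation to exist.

feujq

The output letters match the input read backwards, each shifted +12: scream reversed is maercs. The word is reversed, then every letter is shifted forward by 12.
For exist: reverse → tsixe; then shift: t+12=f, s+12=e, i+12=u, x+12=j, e+12=q.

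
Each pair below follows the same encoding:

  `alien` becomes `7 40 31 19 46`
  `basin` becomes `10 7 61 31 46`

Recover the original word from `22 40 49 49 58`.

floor

a(#1)→7 and l(#12)→40: differences scale by 3, so n = 3·pos + 4. Each letter becomes 3×(its alphabet position, a=1..z=26) + 4.
Decoding 22 40 49 49 58: 22→(22−4)÷3=6=f, 40→(40−4)÷3=12=l, 49→(49−4)÷3=15=o, 49→(49−4)÷3=15=o, 58→(58−4)÷3=18=r.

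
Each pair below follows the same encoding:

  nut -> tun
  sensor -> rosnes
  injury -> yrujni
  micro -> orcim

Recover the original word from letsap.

pastel

The output letters match the input read backwards: nut reversed is tun. It's just the letters in reverse order.
Undoing it on letsap: then reverse → pastel.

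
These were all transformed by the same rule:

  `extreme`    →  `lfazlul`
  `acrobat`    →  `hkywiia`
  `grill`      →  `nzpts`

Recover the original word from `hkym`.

acre

A repeating key of period 2 is used — shifts +7, +8 over and over.
Undoing it on hkym: h−7=a, k−8=c, y−7=r, m−8=e.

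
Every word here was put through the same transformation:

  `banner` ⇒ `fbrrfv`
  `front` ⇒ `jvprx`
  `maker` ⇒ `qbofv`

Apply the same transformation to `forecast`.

The shift depends on letter class: consonant b→f is +4, but vowel a→b is +1. The rule splits by letter class: vowels +1, consonants +4.
On forecast: f(cons)+4=j, o(vowel)+1=p, r(cons)+4=v, e(vowel)+1=f, c(cons)+4=g, a(vowel)+1=b, s(cons)+4=w, t(cons)+4=x.

jpvfgbwx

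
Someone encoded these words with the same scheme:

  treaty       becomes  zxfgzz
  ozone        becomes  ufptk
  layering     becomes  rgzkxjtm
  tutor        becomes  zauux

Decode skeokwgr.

Shifts by position in treaty: pos 0: t→z (+6), pos 1: r→x (+6), pos 2: e→f (+1), pos 3: a→g (+6), pos 4: t→z (+6), pos 5: y→z (+1) — repeating every 3. A repeating key of period 3 is used — shifts +6, +6, +1 over and over.
Undoing it on skeokwgr: s−6=m, k−6=e, e−1=d, o−6=i, k−6=e, w−1=v, g−6=a, r−6=l.

medieval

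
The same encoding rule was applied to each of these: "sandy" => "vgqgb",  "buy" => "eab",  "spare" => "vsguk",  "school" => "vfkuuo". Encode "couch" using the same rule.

fuafk

The rule splits by letter class: vowels +6, consonants +3.
On couch: c(cons)+3=f, o(vowel)+6=u, u(vowel)+6=a, c(cons)+3=f, h(cons)+3=k.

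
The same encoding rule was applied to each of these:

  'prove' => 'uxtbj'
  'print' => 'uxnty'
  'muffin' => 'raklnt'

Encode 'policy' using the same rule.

It's a Vigenère-style cipher with numeric key [5,6]: position i shifts by key[i mod 2].
Applying it to policy: p+5=u, o+6=u, l+5=q, i+6=o, c+5=h, y+6=e.

uuqohe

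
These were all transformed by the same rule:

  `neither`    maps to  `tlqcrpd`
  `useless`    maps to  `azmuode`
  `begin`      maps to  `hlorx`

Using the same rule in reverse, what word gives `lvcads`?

fourth

In neither: n→t is +6, e→l is +7, i→q is +8, t→c is +9 — the shift increases by 1 each position. Each letter shifts forward by (position + 6), i.e. 6, 7, 8, … — the shift grows by one for each successive letter.
Reversing it on lvcads: l−6=f, v−7=o, c−8=u, a−9=r, d−10=t, s−11=h.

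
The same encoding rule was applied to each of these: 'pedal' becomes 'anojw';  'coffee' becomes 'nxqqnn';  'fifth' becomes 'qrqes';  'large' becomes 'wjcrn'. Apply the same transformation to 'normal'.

Vowels shift forward by 9 and consonants shift forward by 11.
On normal: n(cons)+11=y, o(vowel)+9=x, r(cons)+11=c, m(cons)+11=x, a(vowel)+9=j, l(cons)+11=w.

yxcxjw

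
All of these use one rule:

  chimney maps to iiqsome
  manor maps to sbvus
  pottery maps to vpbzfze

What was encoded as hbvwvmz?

banquet

Shifts by position in chimney: pos 0: c→i (+6), pos 1: h→i (+1), pos 2: i→q (+8), pos 3: m→s (+6), pos 4: n→o (+1), pos 5: e→m (+8) — repeating every 3. The shifts repeat in a cycle of length 3: positions 0,1,… shift by +6, +1, +8, then the pattern repeats.
Undoing it on hbvwvmz: h−6=b, b−1=a, v−8=n, w−6=q, v−1=u, m−8=e, z−6=t.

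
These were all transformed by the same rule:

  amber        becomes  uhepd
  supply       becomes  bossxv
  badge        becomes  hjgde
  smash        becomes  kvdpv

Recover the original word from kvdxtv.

The output letters match the input read backwards, each shifted +3: amber reversed is rebma. Read the word backwards and shift each letter +3.
Undoing it on kvdxtv: shift back: k−3=h, v−3=s, d−3=a, x−3=u, t−3=q, v−3=s → hsauqs; then reverse → squash.

squash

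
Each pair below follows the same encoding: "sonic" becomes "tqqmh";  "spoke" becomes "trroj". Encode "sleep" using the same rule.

The shift increases by 1 at each position, starting from +1: 1, 2, 3, ….
On sleep: s+1=t, l+2=n, e+3=h, e+4=i, p+5=u.

tnhiu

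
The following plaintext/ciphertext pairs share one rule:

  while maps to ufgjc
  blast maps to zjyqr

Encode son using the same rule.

qml

Compare letters: w→u is +24, h→f is +24, i→g is +24 — a constant shift. Each letter is shifted forward by 24 in the alphabet (a Caesar shift of +24).
Applying it to son: s+24=q, o+24=m, n+24=l.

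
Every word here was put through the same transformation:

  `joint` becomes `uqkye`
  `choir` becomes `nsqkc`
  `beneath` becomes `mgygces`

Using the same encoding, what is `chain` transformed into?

The rule splits by letter class: vowels +2, consonants +11.
For chain: c(cons)+11=n, h(cons)+11=s, a(vowel)+2=c, i(vowel)+2=k, n(cons)+11=y.

nscky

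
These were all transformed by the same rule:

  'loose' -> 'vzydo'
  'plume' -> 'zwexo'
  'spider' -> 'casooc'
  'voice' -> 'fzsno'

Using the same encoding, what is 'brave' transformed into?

Shifts by position in loose: pos 0: l→v (+10), pos 1: o→z (+11), pos 2: o→y (+10), pos 3: s→d (+11) — repeating every 2. A repeating key of period 2 is used — shifts +10, +11 over and over.
On brave: b+10=l, r+11=c, a+10=k, v+11=g, e+10=o.

lckgo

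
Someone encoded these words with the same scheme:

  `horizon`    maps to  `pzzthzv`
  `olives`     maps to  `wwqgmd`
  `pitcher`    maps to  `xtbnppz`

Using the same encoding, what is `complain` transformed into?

kzuatlqy

Shifts by position in horizon: pos 0: h→p (+8), pos 1: o→z (+11), pos 2: r→z (+8), pos 3: i→t (+11) — repeating every 2. It's a Vigenère-style cipher with numeric key [8,11]: position i shifts by key[i mod 2].
On complain: c+8=k, o+11=z, m+8=u, p+11=a, l+8=t, a+11=l, i+8=q, n+11=y.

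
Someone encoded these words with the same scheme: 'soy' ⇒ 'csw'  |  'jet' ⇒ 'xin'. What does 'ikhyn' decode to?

judge

The output letters match the input read backwards, each shifted +4: soy reversed is yos. Read the word backwards and shift each letter +4.
Reversing it on ikhyn: shift back: i−4=e, k−4=g, h−4=d, y−4=u, n−4=j → egduj; then reverse → judge.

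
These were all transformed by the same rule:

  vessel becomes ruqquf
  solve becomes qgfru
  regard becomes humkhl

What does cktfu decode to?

cable

v(21)→r(17) and e(4)→u(20) fit y≡9x+10 (mod 26); the inverse of 9 mod 26 is 3. Each letter's alphabet position (a=0..z=25) is mapped through 9·x+10 mod 26 — an affine cipher.
Reversing it on cktfu: c(2)→3·(2−10)≡2=c; k(10)→3·(10−10)≡0=a; t(19)→3·(19−10)≡1=b; f(5)→3·(5−10)≡11=l; u(20)→3·(20−10)≡4=e (all mod 26).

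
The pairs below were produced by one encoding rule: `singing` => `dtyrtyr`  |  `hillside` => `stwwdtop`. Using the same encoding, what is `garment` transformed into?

Compare letters: s→d is +11, i→t is +11, n→y is +11 — a constant shift. It's a constant shift of +11 (ROT11).
Applying it to garment: g+11=r, a+11=l, r+11=c, m+11=x, e+11=p, n+11=y, t+11=e.

rlcxpye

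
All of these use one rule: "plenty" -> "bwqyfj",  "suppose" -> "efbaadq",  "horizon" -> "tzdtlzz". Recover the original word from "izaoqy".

wooden

Shifts by position in plenty: pos 0: p→b (+12), pos 1: l→w (+11), pos 2: e→q (+12), pos 3: n→y (+11) — repeating every 2. The shifts repeat in a cycle of length 2: positions 0,1,… shift by +12, +11, then the pattern repeats.
Undoing it on izaoqy: i−12=w, z−11=o, a−12=o, o−11=d, q−12=e, y−11=n.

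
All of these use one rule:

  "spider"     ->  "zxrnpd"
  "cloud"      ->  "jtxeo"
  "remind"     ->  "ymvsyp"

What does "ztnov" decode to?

sleek

In spider: s→z is +7, p→x is +8, i→r is +9, d→n is +10 — the shift increases by 1 each position. The shift increases by 1 at each position, starting from +7: 7, 8, 9, ….
Decoding ztnov: z−7=s, t−8=l, n−9=e, o−10=e, v−11=k.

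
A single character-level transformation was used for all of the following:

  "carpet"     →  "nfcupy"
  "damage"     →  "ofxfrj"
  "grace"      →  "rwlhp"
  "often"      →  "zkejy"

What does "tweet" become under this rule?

Shifts by position in carpet: pos 0: c→n (+11), pos 1: a→f (+5), pos 2: r→c (+11), pos 3: p→u (+5) — repeating every 2. A repeating key of period 2 is used — shifts +11, +5 over and over.
For tweet: t+11=e, w+5=b, e+11=p, e+5=j, t+11=e.

ebpje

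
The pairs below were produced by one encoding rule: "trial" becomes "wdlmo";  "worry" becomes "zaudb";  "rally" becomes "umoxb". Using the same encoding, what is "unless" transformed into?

xzoqve

A repeating key of period 2 is used — shifts +3, +12 over and over.
For unless: u+3=x, n+12=z, l+3=o, e+12=q, s+3=v, s+12=e.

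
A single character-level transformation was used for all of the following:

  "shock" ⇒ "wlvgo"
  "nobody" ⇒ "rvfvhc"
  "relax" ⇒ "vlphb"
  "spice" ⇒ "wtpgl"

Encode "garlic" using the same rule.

Vowels shift forward by 7 and consonants shift forward by 4.
For garlic: g(cons)+4=k, a(vowel)+7=h, r(cons)+4=v, l(cons)+4=p, i(vowel)+7=p, c(cons)+4=g.

khvppg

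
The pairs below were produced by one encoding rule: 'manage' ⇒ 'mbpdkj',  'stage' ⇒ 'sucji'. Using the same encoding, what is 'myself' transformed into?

In manage: m→m is +0, a→b is +1, n→p is +2, a→d is +3 — the shift increases by 1 each position. Letter i (0-indexed) is shifted by i+0, so successive shifts are 0, 1, 2, ….
Applying it to myself: m+0=m, y+1=z, s+2=u, e+3=h, l+4=p, f+5=k.

mzuhpk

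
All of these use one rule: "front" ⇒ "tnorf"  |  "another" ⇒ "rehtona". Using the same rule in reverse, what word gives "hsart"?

trash

The output letters match the input read backwards: front reversed is tnorf. The word is simply reversed.
Decoding hsart: then reverse → trash.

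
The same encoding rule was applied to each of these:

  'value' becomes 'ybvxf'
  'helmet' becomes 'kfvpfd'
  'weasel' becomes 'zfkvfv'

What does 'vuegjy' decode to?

studio

Shifts by position in value: pos 0: v→y (+3), pos 1: a→b (+1), pos 2: l→v (+10), pos 3: u→x (+3), pos 4: e→f (+1) — repeating every 3. A repeating key of period 3 is used — shifts +3, +1, +10 over and over.
Decoding vuegjy: v−3=s, u−1=t, e−10=u, g−3=d, j−1=i, y−10=o.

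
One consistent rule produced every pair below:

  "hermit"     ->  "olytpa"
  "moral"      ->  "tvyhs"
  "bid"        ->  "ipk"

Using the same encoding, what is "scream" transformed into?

zjylht

Compare letters: h→o is +7, e→l is +7, r→y is +7 — a constant shift. Each letter is shifted forward by 7 in the alphabet (a Caesar shift of +7).
On scream: s+7=z, c+7=j, r+7=y, e+7=l, a+7=h, m+7=t.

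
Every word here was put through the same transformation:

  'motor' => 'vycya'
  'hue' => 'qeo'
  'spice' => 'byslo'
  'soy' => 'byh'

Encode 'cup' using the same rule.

ley

The shift depends on letter class: consonant m→v is +9, but vowel o→y is +10. The rule splits by letter class: vowels +10, consonants +9.
For cup: c(cons)+9=l, u(vowel)+10=e, p(cons)+9=y.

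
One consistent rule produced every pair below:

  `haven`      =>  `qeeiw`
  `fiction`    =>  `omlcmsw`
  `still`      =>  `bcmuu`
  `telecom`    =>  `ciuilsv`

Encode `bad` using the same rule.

The shift depends on letter class: consonant h→q is +9, but vowel a→e is +4. The rule splits by letter class: vowels +4, consonants +9.
For bad: b(cons)+9=k, a(vowel)+4=e, d(cons)+9=m.

kem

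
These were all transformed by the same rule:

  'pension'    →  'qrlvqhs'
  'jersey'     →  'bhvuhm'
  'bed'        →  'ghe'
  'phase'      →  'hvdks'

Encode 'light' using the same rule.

The word is reversed, then every letter is shifted forward by 3.
On light: reverse → thgil; then shift: t+3=w, h+3=k, g+3=j, i+3=l, l+3=o.

wkjlo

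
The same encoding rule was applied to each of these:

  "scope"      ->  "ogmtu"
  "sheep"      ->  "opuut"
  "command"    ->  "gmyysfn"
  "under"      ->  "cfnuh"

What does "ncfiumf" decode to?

dungeon

Treating letters as 0–25, the rule is x ↦ 7x + 18 (mod 26).
Reversing it on ncfiumf: n(13)→15·(13−18)≡3=d; c(2)→15·(2−18)≡20=u; f(5)→15·(5−18)≡13=n; i(8)→15·(8−18)≡6=g; u(20)→15·(20−18)≡4=e; m(12)→15·(12−18)≡14=o; f(5)→15·(5−18)≡13=n (all mod 26).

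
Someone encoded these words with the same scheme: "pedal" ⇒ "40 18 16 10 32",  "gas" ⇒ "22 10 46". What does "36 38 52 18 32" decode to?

With a=1..z=26, the number is 2·pos + 8.
Reversing it on 36 38 52 18 32: 36→(36−8)÷2=14=n, 38→(38−8)÷2=15=o, 52→(52−8)÷2=22=v, 18→(18−8)÷2=5=e, 32→(32−8)÷2=12=l.

novel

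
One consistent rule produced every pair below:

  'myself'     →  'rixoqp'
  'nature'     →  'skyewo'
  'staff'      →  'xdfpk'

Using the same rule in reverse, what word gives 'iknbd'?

Shifts by position in myself: pos 0: m→r (+5), pos 1: y→i (+10), pos 2: s→x (+5), pos 3: e→o (+10) — repeating every 2. It's a Vigenère-style cipher with numeric key [5,10]: position i shifts by key[i mod 2].
Decoding iknbd: i−5=d, k−10=a, n−5=i, b−10=r, d−5=y.

dairy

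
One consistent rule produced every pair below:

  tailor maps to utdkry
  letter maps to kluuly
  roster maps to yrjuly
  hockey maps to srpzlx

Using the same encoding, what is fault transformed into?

Treating letters as 0–25, the rule is x ↦ 11x + 19 (mod 26).
On fault: f(5)→11·5+19≡22=w; a(0)→11·0+19≡19=t; u(20)→11·20+19≡5=f; l(11)→11·11+19≡10=k; t(19)→11·19+19≡20=u (all mod 26).

wtfku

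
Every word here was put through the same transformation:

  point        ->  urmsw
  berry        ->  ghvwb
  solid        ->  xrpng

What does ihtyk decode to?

depth

Shifts by position in point: pos 0: p→u (+5), pos 1: o→r (+3), pos 2: i→m (+4), pos 3: n→s (+5), pos 4: t→w (+3) — repeating every 3. It's a Vigenère-style cipher with numeric key [5,3,4]: position i shifts by key[i mod 3].
Undoing it on ihtyk: i−5=d, h−3=e, t−4=p, y−5=t, k−3=h.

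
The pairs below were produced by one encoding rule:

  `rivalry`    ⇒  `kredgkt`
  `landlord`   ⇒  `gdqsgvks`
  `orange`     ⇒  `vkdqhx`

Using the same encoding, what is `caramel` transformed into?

r(17)→k(10) and i(8)→r(17) fit y≡5x+3 (mod 26); the inverse of 5 mod 26 is 21. This is an affine cipher: with a=0,…,z=25, each position x becomes (5x+3) mod 26.
On caramel: c(2)→5·2+3≡13=n; a(0)→5·0+3≡3=d; r(17)→5·17+3≡10=k; a(0)→5·0+3≡3=d; m(12)→5·12+3≡11=l; e(4)→5·4+3≡23=x; l(11)→5·11+3≡6=g (all mod 26).

ndkdlxg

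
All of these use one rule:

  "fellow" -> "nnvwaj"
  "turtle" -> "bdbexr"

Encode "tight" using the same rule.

In fellow: f→n is +8, e→n is +9, l→v is +10, l→w is +11 — the shift increases by 1 each position. Each letter shifts forward by (position + 8), i.e. 8, 9, 10, … — the shift grows by one for each successive letter.
On tight: t+8=b, i+9=r, g+10=q, h+11=s, t+12=f.

brqsf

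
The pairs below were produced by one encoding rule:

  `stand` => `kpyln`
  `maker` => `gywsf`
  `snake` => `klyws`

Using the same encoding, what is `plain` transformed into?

s(18)→k(10) and t(19)→p(15) fit y≡5x+24 (mod 26); the inverse of 5 mod 26 is 21. Treating letters as 0–25, the rule is x ↦ 5x + 24 (mod 26).
Applying it to plain: p(15)→5·15+24≡21=v; l(11)→5·11+24≡1=b; a(0)→5·0+24≡24=y; i(8)→5·8+24≡12=m; n(13)→5·13+24≡11=l (all mod 26).

vbyml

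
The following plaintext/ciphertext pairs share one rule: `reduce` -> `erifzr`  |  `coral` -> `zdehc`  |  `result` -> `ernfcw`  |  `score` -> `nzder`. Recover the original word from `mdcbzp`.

policy

Treating letters as 0–25, the rule is x ↦ 9x + 7 (mod 26).
Reversing it on mdcbzp: m(12)→3·(12−7)≡15=p; d(3)→3·(3−7)≡14=o; c(2)→3·(2−7)≡11=l; b(1)→3·(1−7)≡8=i; z(25)→3·(25−7)≡2=c; p(15)→3·(15−7)≡24=y (all mod 26).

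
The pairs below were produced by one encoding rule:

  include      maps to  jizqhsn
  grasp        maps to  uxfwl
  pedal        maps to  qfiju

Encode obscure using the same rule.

jwzhxgt

The output letters match the input read backwards, each shifted +5: include reversed is edulcni. Read the word backwards and shift each letter +5.
On obscure: reverse → erucsbo; then shift: e+5=j, r+5=w, u+5=z, c+5=h, s+5=x, b+5=g, o+5=t.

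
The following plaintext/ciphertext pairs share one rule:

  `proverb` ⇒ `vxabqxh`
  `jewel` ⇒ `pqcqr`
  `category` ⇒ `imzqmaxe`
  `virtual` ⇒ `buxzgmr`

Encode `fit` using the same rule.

luz

The shift depends on letter class: consonant p→v is +6, but vowel o→a is +12. Vowels shift forward by 12 and consonants shift forward by 6.
Applying it to fit: f(cons)+6=l, i(vowel)+12=u, t(cons)+6=z.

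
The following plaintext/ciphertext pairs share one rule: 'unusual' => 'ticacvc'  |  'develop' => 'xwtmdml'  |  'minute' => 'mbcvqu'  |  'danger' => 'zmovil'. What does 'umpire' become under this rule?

The output letters match the input read backwards, each shifted +8: unusual reversed is lausunu. Read the word backwards and shift each letter +8.
On umpire: reverse → eripmu; then shift: e+8=m, r+8=z, i+8=q, p+8=x, m+8=u, u+8=c.

mzqxuc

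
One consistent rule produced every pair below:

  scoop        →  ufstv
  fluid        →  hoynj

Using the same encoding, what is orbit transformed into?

qufnz

Each letter shifts forward by (position + 2), i.e. 2, 3, 4, … — the shift grows by one for each successive letter.
Applying it to orbit: o+2=q, r+3=u, b+4=f, i+5=n, t+6=z.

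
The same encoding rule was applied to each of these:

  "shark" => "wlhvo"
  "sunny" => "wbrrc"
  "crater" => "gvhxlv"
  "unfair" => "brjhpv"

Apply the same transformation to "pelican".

The shift depends on letter class: consonant s→w is +4, but vowel a→h is +7. The rule splits by letter class: vowels +7, consonants +4.
On pelican: p(cons)+4=t, e(vowel)+7=l, l(cons)+4=p, i(vowel)+7=p, c(cons)+4=g, a(vowel)+7=h, n(cons)+4=r.

tlppghr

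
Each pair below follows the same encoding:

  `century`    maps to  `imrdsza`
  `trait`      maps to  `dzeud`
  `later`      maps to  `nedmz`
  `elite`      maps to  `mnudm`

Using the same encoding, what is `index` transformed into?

urxml

c(2)→i(8) and e(4)→m(12) fit y≡15x+4 (mod 26); the inverse of 15 mod 26 is 7. Treating letters as 0–25, the rule is x ↦ 15x + 4 (mod 26).
On index: i(8)→15·8+4≡20=u; n(13)→15·13+4≡17=r; d(3)→15·3+4≡23=x; e(4)→15·4+4≡12=m; x(23)→15·23+4≡11=l (all mod 26).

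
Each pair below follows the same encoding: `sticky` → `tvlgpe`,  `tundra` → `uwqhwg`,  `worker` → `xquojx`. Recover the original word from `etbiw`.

The shift increases by 1 at each position, starting from +1: 1, 2, 3, ….
Reversing it on etbiw: e−1=d, t−2=r, b−3=y, i−4=e, w−5=r.

dryer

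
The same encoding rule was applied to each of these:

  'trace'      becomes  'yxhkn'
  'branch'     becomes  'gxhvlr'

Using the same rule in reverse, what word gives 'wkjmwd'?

recent

The shift increases by 1 at each position, starting from +5: 5, 6, 7, ….
Decoding wkjmwd: w−5=r, k−6=e, j−7=c, m−8=e, w−9=n, d−10=t.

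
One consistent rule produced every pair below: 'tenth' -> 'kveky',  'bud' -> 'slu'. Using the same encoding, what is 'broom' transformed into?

siffd

Each letter is shifted forward by 17 in the alphabet (a Caesar shift of +17).
For broom: b+17=s, r+17=i, o+17=f, o+17=f, m+17=d.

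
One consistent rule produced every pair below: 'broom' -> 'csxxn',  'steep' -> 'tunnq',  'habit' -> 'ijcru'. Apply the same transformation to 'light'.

The shift depends on letter class: consonant b→c is +1, but vowel o→x is +9. Two shifts are in play — +9 for a/e/i/o/u, +1 for every other letter.
For light: l(cons)+1=m, i(vowel)+9=r, g(cons)+1=h, h(cons)+1=i, t(cons)+1=u.

mrhiu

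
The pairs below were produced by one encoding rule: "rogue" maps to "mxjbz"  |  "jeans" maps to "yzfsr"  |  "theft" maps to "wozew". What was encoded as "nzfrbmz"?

r(17)→m(12) and o(14)→x(23) fit y≡5x+5 (mod 26); the inverse of 5 mod 26 is 21. This is an affine cipher: with a=0,…,z=25, each position x becomes (5x+5) mod 26.
Reversing it on nzfrbmz: n(13)→21·(13−5)≡12=m; z(25)→21·(25−5)≡4=e; f(5)→21·(5−5)≡0=a; r(17)→21·(17−5)≡18=s; b(1)→21·(1−5)≡20=u; m(12)→21·(12−5)≡17=r; z(25)→21·(25−5)≡4=e (all mod 26).

measure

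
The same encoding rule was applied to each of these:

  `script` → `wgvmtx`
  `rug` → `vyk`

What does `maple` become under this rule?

Each letter is shifted forward by 4 in the alphabet (a Caesar shift of +4).
Applying it to maple: m+4=q, a+4=e, p+4=t, l+4=p, e+4=i.

qetpi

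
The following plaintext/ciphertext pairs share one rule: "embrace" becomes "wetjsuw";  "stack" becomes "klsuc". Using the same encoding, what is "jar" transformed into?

bsj

Compare letters: e→w is +18, m→e is +18, b→t is +18 — a constant shift. This is a Caesar cipher with shift 18.
For jar: j+18=b, a+18=s, r+18=j.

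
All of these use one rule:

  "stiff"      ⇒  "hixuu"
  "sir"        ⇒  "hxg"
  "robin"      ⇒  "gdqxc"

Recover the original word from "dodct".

Compare letters: s→h is +15, t→i is +15, i→x is +15 — a constant shift. Each letter is shifted forward by 15 in the alphabet (a Caesar shift of +15).
Decoding dodct: d−15=o, o−15=z, d−15=o, c−15=n, t−15=e.

ozone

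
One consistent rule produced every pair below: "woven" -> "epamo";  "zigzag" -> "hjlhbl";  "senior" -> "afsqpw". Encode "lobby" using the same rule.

Shifts by position in woven: pos 0: w→e (+8), pos 1: o→p (+1), pos 2: v→a (+5), pos 3: e→m (+8), pos 4: n→o (+1) — repeating every 3. The shifts repeat in a cycle of length 3: positions 0,1,… shift by +8, +1, +5, then the pattern repeats.
On lobby: l+8=t, o+1=p, b+5=g, b+8=j, y+1=z.

tpgjz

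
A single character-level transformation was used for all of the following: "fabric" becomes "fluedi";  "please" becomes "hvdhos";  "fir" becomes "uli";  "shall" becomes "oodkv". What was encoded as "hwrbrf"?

coyote

The output letters match the input read backwards, each shifted +3: fabric reversed is cirbaf. Read the word backwards and shift each letter +3.
Reversing it on hwrbrf: shift back: h−3=e, w−3=t, r−3=o, b−3=y, r−3=o, f−3=c → etoyoc; then reverse → coyote.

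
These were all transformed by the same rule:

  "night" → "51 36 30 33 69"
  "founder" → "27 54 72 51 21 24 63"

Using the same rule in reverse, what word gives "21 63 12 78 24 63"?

drawer

Each letter becomes 3×(its alphabet position, a=1..z=26) + 9.
Reversing it on 21 63 12 78 24 63: 21→(21−9)÷3=4=d, 63→(63−9)÷3=18=r, 12→(12−9)÷3=1=a, 78→(78−9)÷3=23=w, 24→(24−9)÷3=5=e, 63→(63−9)÷3=18=r.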